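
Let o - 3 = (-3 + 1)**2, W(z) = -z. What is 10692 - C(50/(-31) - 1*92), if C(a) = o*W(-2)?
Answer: 10678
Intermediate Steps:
o = 7 (o = 3 + (-3 + 1)**2 = 3 + (-2)**2 = 3 + 4 = 7)
C(a) = 14 (C(a) = 7*(-1*(-2)) = 7*2 = 14)
10692 - C(50/(-31) - 1*92) = 10692 - 1*14 = 10692 - 14 = 10678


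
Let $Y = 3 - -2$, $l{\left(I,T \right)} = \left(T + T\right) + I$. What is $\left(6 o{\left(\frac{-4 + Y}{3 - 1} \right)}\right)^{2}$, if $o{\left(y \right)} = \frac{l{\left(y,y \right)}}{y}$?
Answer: $324$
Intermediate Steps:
$l{\left(I,T \right)} = I + 2 T$ ($l{\left(I,T \right)} = 2 T + I = I + 2 T$)
$Y = 5$ ($Y = 3 + 2 = 5$)
$o{\left(y \right)} = 3$ ($o{\left(y \right)} = \frac{y + 2 y}{y} = \frac{3 y}{y} = 3$)
$\left(6 o{\left(\frac{-4 + Y}{3 - 1} \right)}\right)^{2} = \left(6 \cdot 3\right)^{2} = 18^{2} = 324$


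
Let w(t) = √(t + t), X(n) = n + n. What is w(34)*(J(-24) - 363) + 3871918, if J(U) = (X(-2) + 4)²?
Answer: 3871918 - 726*√17 ≈ 3.8689e+6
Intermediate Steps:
X(n) = 2*n
w(t) = √2*√t (w(t) = √(2*t) = √2*√t)
J(U) = 0 (J(U) = (2*(-2) + 4)² = (-4 + 4)² = 0² = 0)
w(34)*(J(-24) - 363) + 3871918 = (√2*√34)*(0 - 363) + 3871918 = (2*√17)*(-363) + 3871918 = -726*√17 + 3871918 = 3871918 - 726*√17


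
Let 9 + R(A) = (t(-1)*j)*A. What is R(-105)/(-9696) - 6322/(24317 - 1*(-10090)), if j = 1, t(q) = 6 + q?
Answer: -7154129/55601712 ≈ -0.12867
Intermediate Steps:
R(A) = -9 + 5*A (R(A) = -9 + ((6 - 1)*1)*A = -9 + (5*1)*A = -9 + 5*A)
R(-105)/(-9696) - 6322/(24317 - 1*(-10090)) = (-9 + 5*(-105))/(-9696) - 6322/(24317 - 1*(-10090)) = (-9 - 525)*(-1/9696) - 6322/(24317 + 10090) = -534*(-1/9696) - 6322/34407 = 89/1616 - 6322*1/34407 = 89/1616 - 6322/34407 = -7154129/55601712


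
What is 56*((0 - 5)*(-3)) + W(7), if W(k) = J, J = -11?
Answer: 829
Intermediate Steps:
W(k) = -11
56*((0 - 5)*(-3)) + W(7) = 56*((0 - 5)*(-3)) - 11 = 56*(-5*(-3)) - 11 = 56*15 - 11 = 840 - 11 = 829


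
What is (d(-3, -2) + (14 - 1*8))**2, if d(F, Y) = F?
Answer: 9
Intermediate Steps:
(d(-3, -2) + (14 - 1*8))**2 = (-3 + (14 - 1*8))**2 = (-3 + (14 - 8))**2 = (-3 + 6)**2 = 3**2 = 9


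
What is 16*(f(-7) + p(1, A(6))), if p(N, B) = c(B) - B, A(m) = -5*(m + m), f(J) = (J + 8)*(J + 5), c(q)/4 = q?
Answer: -2912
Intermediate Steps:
c(q) = 4*q
f(J) = (5 + J)*(8 + J) (f(J) = (8 + J)*(5 + J) = (5 + J)*(8 + J))
A(m) = -10*m
p(N, B) = 3*B (p(N, B) = 4*B - B = 3*B)
16*(f(-7) + p(1, A(6))) = 16*((40 + (-7)² + 13*(-7)) + 3*(-10*6)) = 16*((40 + 49 - 91) + 3*(-60)) = 16*(-2 - 180) = 16*(-182) = -2912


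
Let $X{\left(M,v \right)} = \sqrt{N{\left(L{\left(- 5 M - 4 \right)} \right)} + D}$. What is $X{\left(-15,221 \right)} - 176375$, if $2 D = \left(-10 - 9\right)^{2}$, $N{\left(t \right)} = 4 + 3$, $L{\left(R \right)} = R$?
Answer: $-176375 + \frac{5 \sqrt{30}}{2} \approx -1.7636 \cdot 10^{5}$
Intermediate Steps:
$N{\left(t \right)} = 7$
$D = \frac{361}{2}$ ($D = \frac{\left(-10 - 9\right)^{2}}{2} = \frac{\left(-19\right)^{2}}{2} = \frac{1}{2} \cdot 361 = \frac{361}{2} \approx 180.5$)
$X{\left(M,v \right)} = \frac{5 \sqrt{30}}{2}$ ($X{\left(M,v \right)} = \sqrt{7 + \frac{361}{2}} = \sqrt{\frac{375}{2}} = \frac{5 \sqrt{30}}{2}$)
$X{\left(-15,221 \right)} - 176375 = \frac{5 \sqrt{30}}{2} - 176375 = -176375 + \frac{5 \sqrt{30}}{2}$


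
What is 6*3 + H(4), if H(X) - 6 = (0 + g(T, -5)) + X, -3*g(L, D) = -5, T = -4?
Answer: 89/3 ≈ 29.667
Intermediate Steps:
g(L, D) = 5/3 (g(L, D) = -1/3*(-5) = 5/3)
H(X) = 23/3 + X (H(X) = 6 + ((0 + 5/3) + X) = 6 + (5/3 + X) = 23/3 + X)
6*3 + H(4) = 6*3 + (23/3 + 4) = 18 + 35/3 = 89/3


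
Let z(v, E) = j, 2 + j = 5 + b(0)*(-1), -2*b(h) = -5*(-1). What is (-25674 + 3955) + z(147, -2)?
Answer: -43427/2 ≈ -21714.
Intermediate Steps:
b(h) = -5/2 (b(h) = -(-5)*(-1)/2 = -½*5 = -5/2)
j = 11/2 (j = -2 + (5 - 5/2*(-1)) = -2 + (5 + 5/2) = -2 + 15/2 = 11/2 ≈ 5.5000)
z(v, E) = 11/2
(-25674 + 3955) + z(147, -2) = (-25674 + 3955) + 11/2 = -21719 + 11/2 = -43427/2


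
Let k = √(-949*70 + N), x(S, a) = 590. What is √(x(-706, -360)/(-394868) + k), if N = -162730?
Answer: √(-58243030 + 77960368712*I*√57290)/197434 ≈ 15.471 + 15.471*I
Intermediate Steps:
k = 2*I*√57290 (k = √(-949*70 - 162730) = √(-66430 - 162730) = √(-229160) = 2*I*√57290 ≈ 478.71*I)
√(x(-706, -360)/(-394868) + k) = √(590/(-394868) + 2*I*√57290) = √(590*(-1/394868) + 2*I*√57290) = √(-295/197434 + 2*I*√57290)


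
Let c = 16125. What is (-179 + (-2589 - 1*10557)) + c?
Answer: 2800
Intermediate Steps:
(-179 + (-2589 - 1*10557)) + c = (-179 + (-2589 - 1*10557)) + 16125 = (-179 + (-2589 - 10557)) + 16125 = (-179 - 13146) + 16125 = -13325 + 16125 = 2800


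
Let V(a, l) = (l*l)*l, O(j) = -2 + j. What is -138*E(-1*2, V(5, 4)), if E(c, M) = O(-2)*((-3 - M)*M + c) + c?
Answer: -2367804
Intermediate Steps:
V(a, l) = l**3 (V(a, l) = l**2*l = l**3)
E(c, M) = -3*c - 4*M*(-3 - M) (E(c, M) = (-2 - 2)*((-3 - M)*M + c) + c = -4*(M*(-3 - M) + c) + c = -4*(c + M*(-3 - M)) + c = (-4*c - 4*M*(-3 - M)) + c = -3*c - 4*M*(-3 - M))
-138*E(-1*2, V(5, 4)) = -138*(-(-3)*2 + 4*(4**3)**2 + 12*4**3) = -138*(-3*(-2) + 4*64**2 + 12*64) = -138*(6 + 4*4096 + 768) = -138*(6 + 16384 + 768) = -138*17158 = -2367804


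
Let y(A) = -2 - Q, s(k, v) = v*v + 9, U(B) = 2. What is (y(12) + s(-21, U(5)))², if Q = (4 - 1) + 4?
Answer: 16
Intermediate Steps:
Q = 7 (Q = 3 + 4 = 7)
s(k, v) = 9 + v² (s(k, v) = v² + 9 = 9 + v²)
y(A) = -9 (y(A) = -2 - 1*7 = -2 - 7 = -9)
(y(12) + s(-21, U(5)))² = (-9 + (9 + 2²))² = (-9 + (9 + 4))² = (-9 + 13)² = 4² = 16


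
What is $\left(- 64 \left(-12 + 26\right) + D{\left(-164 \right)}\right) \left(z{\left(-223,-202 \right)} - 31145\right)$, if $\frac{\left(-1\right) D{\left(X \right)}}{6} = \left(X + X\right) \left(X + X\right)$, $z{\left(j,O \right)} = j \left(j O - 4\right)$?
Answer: $6512810310400$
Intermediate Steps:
$z{\left(j,O \right)} = j \left(-4 + O j\right)$ ($z{\left(j,O \right)} = j \left(O j - 4\right) = j \left(-4 + O j\right)$)
$D{\left(X \right)} = - 24 X^{2}$ ($D{\left(X \right)} = - 6 \left(X + X\right) \left(X + X\right) = - 6 \cdot 2 X 2 X = - 6 \cdot 4 X^{2} = - 24 X^{2}$)
$\left(- 64 \left(-12 + 26\right) + D{\left(-164 \right)}\right) \left(z{\left(-223,-202 \right)} - 31145\right) = \left(- 64 \left(-12 + 26\right) - 24 \left(-164\right)^{2}\right) \left(- 223 \left(-4 - -45046\right) - 31145\right) = \left(\left(-64\right) 14 - 645504\right) \left(- 223 \left(-4 + 45046\right) - 31145\right) = \left(-896 - 645504\right) \left(\left(-223\right) 45042 - 31145\right) = - 646400 \left(-10044366 - 31145\right) = \left(-646400\right) \left(-10075511\right) = 6512810310400$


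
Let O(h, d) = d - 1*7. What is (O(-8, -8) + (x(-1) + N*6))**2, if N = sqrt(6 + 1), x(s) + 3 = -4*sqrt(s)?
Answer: 4*(9 - 3*sqrt(7) + 2*I)**2 ≈ -11.482 + 17.004*I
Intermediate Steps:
O(h, d) = -7 + d (O(h, d) = d - 7 = -7 + d)
x(s) = -3 - 4*sqrt(s)
N = sqrt(7) ≈ 2.6458
(O(-8, -8) + (x(-1) + N*6))**2 = ((-7 - 8) + ((-3 - 4*I) + sqrt(7)*6))**2 = (-15 + ((-3 - 4*I) + 6*sqrt(7)))**2 = (-15 + (-3 - 4*I + 6*sqrt(7)))**2 = (-18 - 4*I + 6*sqrt(7))**2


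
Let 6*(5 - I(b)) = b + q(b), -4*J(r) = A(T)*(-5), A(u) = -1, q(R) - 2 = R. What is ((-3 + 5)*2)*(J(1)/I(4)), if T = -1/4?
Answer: -3/2 ≈ -1.5000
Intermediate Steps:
q(R) = 2 + R
T = -¼ (T = -1*¼ = -¼ ≈ -0.25000)
J(r) = -5/4 (J(r) = -(-1)*(-5)/4 = -¼*5 = -5/4)
I(b) = 14/3 - b/3 (I(b) = 5 - (b + (2 + b))/6 = 5 - (2 + 2*b)/6 = 5 + (-⅓ - b/3) = 14/3 - b/3)
((-3 + 5)*2)*(J(1)/I(4)) = ((-3 + 5)*2)*(-5/(4*(14/3 - ⅓*4))) = (2*2)*(-5/(4*(14/3 - 4/3))) = 4*(-5/(4*10/3)) = 4*(-5/4*3/10) = 4*(-3/8) = -3/2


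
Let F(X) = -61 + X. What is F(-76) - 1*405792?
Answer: -405929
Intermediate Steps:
F(-76) - 1*405792 = (-61 - 76) - 1*405792 = -137 - 405792 = -405929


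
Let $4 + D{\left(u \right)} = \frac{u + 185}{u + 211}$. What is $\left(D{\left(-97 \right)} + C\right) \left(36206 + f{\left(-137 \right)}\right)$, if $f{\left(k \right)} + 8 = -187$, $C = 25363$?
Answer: $\frac{52054152577}{57} \approx 9.1323 \cdot 10^{8}$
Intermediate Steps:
$f{\left(k \right)} = -195$ ($f{\left(k \right)} = -8 - 187 = -195$)
$D{\left(u \right)} = -4 + \frac{185 + u}{211 + u}$ ($D{\left(u \right)} = -4 + \frac{u + 185}{u + 211} = -4 + \frac{185 + u}{211 + u}$)
$\left(D{\left(-97 \right)} + C\right) \left(36206 + f{\left(-137 \right)}\right) = \left(\frac{-659 - -291}{211 - 97} + 25363\right) \left(36206 - 195\right) = \left(\frac{-659 + 291}{114} + 25363\right) 36011 = \left(\frac{1}{114} \left(-368\right) + 25363\right) 36011 = \left(- \frac{184}{57} + 25363\right) 36011 = \frac{1445507}{57} \cdot 36011 = \frac{52054152577}{57}$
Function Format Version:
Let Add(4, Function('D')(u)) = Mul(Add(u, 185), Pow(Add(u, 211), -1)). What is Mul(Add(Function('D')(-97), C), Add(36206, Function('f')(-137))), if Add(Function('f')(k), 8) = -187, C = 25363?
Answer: Rational(52054152577, 57) ≈ 9.1323e+8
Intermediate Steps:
Function('f')(k) = -195 (Function('f')(k) = Add(-8, -187) = -195)
Function('D')(u) = Add(-4, Mul(Pow(Add(211, u), -1), Add(185, u))) (Function('D')(u) = Add(-4, Mul(Add(u, 185), Pow(Add(u, 211), -1))) = Add(-4, Mul(Add(185, u), Pow(Add(211, u), -1))) = Add(-4, Mul(Pow(Add(211, u), -1), Add(185, u))))
Mul(Add(Function('D')(-97), C), Add(36206, Function('f')(-137))) = Mul(Add(Mul(Pow(Add(211, -97), -1), Add(-659, Mul(-3, -97))), 25363), Add(36206, -195)) = Mul(Add(Mul(Pow(114, -1), Add(-659, 291)), 25363), 36011) = Mul(Add(Mul(Rational(1, 114), -368), 25363), 36011) = Mul(Add(Rational(-184, 57), 25363), 36011) = Mul(Rational(1445507, 57), 36011) = Rational(52054152577, 57)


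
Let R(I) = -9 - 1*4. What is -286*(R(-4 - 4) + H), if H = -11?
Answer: 6864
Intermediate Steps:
R(I) = -13 (R(I) = -9 - 4 = -13)
-286*(R(-4 - 4) + H) = -286*(-13 - 11) = -286*(-24) = 6864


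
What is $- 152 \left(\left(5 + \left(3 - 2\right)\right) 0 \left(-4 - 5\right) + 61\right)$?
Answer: $-9272$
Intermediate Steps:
$- 152 \left(\left(5 + \left(3 - 2\right)\right) 0 \left(-4 - 5\right) + 61\right) = - 152 \left(\left(5 + 1\right) 0 \left(-9\right) + 61\right) = - 152 \left(6 \cdot 0 + 61\right) = - 152 \left(0 + 61\right) = \left(-152\right) 61 = -9272$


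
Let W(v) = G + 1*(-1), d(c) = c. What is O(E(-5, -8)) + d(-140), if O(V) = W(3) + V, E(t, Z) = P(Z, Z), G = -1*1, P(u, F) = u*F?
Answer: -78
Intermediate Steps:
P(u, F) = F*u
G = -1
E(t, Z) = Z² (E(t, Z) = Z*Z = Z²)
W(v) = -2 (W(v) = -1 + 1*(-1) = -1 - 1 = -2)
O(V) = -2 + V
O(E(-5, -8)) + d(-140) = (-2 + (-8)²) - 140 = (-2 + 64) - 140 = 62 - 140 = -78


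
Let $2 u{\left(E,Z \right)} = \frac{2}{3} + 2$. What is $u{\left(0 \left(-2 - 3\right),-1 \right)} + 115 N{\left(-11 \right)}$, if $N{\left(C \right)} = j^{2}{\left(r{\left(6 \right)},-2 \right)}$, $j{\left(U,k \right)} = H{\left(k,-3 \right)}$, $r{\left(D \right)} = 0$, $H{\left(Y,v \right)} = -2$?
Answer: $\frac{1384}{3} \approx 461.33$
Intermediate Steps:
$j{\left(U,k \right)} = -2$
$u{\left(E,Z \right)} = \frac{4}{3}$ ($u{\left(E,Z \right)} = \frac{\frac{2}{3} + 2}{2} = \frac{1}{2} \cdot \frac{8}{3} = \frac{4}{3}$)
$N{\left(C \right)} = 4$ ($N{\left(C \right)} = \left(-2\right)^{2} = 4$)
$u{\left(0 \left(-2 - 3\right),-1 \right)} + 115 N{\left(-11 \right)} = \frac{4}{3} + 115 \cdot 4 = \frac{4}{3} + 460 = \frac{1384}{3}$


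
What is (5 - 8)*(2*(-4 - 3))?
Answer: 42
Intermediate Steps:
(5 - 8)*(2*(-4 - 3)) = -6*(-7) = -3*(-14) = 42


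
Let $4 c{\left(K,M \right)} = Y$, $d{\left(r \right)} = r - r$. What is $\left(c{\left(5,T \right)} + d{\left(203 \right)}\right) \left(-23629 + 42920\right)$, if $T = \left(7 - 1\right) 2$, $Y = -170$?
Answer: $- \frac{1639735}{2} \approx -8.1987 \cdot 10^{5}$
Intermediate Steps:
$d{\left(r \right)} = 0$
$T = 12$ ($T = 6 \cdot 2 = 12$)
$c{\left(K,M \right)} = - \frac{85}{2}$ ($c{\left(K,M \right)} = \frac{1}{4} \left(-170\right) = - \frac{85}{2}$)
$\left(c{\left(5,T \right)} + d{\left(203 \right)}\right) \left(-23629 + 42920\right) = \left(- \frac{85}{2} + 0\right) \left(-23629 + 42920\right) = \left(- \frac{85}{2}\right) 19291 = - \frac{1639735}{2}$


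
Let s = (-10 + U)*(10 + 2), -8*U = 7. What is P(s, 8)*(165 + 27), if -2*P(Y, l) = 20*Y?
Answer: 250560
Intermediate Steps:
U = -7/8 (U = -⅛*7 = -7/8 ≈ -0.87500)
s = -261/2 (s = (-10 - 7/8)*(10 + 2) = -87/8*12 = -261/2 ≈ -130.50)
P(Y, l) = -10*Y
P(s, 8)*(165 + 27) = (-10*(-261/2))*(165 + 27) = 1305*192 = 250560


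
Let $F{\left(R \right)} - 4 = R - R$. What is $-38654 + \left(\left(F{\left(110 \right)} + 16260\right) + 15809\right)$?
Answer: $-6581$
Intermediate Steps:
$F{\left(R \right)} = 4$ ($F{\left(R \right)} = 4 + \left(R - R\right) = 4 + 0 = 4$)
$-38654 + \left(\left(F{\left(110 \right)} + 16260\right) + 15809\right) = -38654 + \left(\left(4 + 16260\right) + 15809\right) = -38654 + \left(16264 + 15809\right) = -38654 + 32073 = -6581$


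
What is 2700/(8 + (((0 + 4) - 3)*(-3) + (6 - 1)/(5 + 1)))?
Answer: 3240/7 ≈ 462.86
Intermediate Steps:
2700/(8 + (((0 + 4) - 3)*(-3) + (6 - 1)/(5 + 1))) = 2700/(8 + ((4 - 3)*(-3) + 5/6)) = 2700/(8 + (1*(-3) + 5*(⅙))) = 2700/(8 + (-3 + ⅚)) = 2700/(8 - 13/6) = 2700/(35/6) = 2700*(6/35) = 3240/7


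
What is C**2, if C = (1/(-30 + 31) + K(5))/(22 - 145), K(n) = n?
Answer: 4/1681 ≈ 0.0023795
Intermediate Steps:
C = -2/41 (C = (1/(-30 + 31) + 5)/(22 - 145) = (1/1 + 5)/(-123) = (1 + 5)*(-1/123) = 6*(-1/123) = -2/41 ≈ -0.048781)
C**2 = (-2/41)**2 = 4/1681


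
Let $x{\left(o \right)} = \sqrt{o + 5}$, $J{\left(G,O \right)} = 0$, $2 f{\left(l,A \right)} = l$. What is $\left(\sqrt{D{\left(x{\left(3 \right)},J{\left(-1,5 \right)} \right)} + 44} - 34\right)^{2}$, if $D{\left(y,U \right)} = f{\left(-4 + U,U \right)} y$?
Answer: $4 \left(17 - \sqrt{11 - \sqrt{2}}\right)^{2} \approx 773.27$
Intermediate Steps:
$f{\left(l,A \right)} = \frac{l}{2}$
$x{\left(o \right)} = \sqrt{5 + o}$
$D{\left(y,U \right)} = y \left(-2 + \frac{U}{2}\right)$ ($D{\left(y,U \right)} = \frac{-4 + U}{2} y = \left(-2 + \frac{U}{2}\right) y = y \left(-2 + \frac{U}{2}\right)$)
$\left(\sqrt{D{\left(x{\left(3 \right)},J{\left(-1,5 \right)} \right)} + 44} - 34\right)^{2} = \left(\sqrt{\frac{\sqrt{5 + 3} \left(-4 + 0\right)}{2} + 44} - 34\right)^{2} = \left(\sqrt{\frac{1}{2} \sqrt{8} \left(-4\right) + 44} - 34\right)^{2} = \left(\sqrt{\frac{1}{2} \cdot 2 \sqrt{2} \left(-4\right) + 44} - 34\right)^{2} = \left(\sqrt{- 4 \sqrt{2} + 44} - 34\right)^{2} = \left(\sqrt{44 - 4 \sqrt{2}} - 34\right)^{2} = \left(-34 + \sqrt{44 - 4 \sqrt{2}}\right)^{2}$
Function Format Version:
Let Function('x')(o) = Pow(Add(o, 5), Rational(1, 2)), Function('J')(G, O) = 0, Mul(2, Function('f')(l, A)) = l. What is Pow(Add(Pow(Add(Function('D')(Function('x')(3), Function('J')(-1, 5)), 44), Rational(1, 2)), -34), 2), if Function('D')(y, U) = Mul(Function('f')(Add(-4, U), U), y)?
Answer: Mul(4, Pow(Add(17, Mul(-1, Pow(Add(11, Mul(-1, Pow(2, Rational(1, 2)))), Rational(1, 2)))), 2)) ≈ 773.27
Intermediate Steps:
Function('f')(l, A) = Mul(Rational(1, 2), l)
Function('x')(o) = Pow(Add(5, o), Rational(1, 2))
Function('D')(y, U) = Mul(y, Add(-2, Mul(Rational(1, 2), U))) (Function('D')(y, U) = Mul(Mul(Rational(1, 2), Add(-4, U)), y) = Mul(Add(-2, Mul(Rational(1, 2), U)), y) = Mul(y, Add(-2, Mul(Rational(1, 2), U))))
Pow(Add(Pow(Add(Function('D')(Function('x')(3), Function('J')(-1, 5)), 44), Rational(1, 2)), -34), 2) = Pow(Add(Pow(Add(Mul(Rational(1, 2), Pow(Add(5, 3), Rational(1, 2)), Add(-4, 0)), 44), Rational(1, 2)), -34), 2) = Pow(Add(Pow(Add(Mul(Rational(1, 2), Pow(8, Rational(1, 2)), -4), 44), Rational(1, 2)), -34), 2) = Pow(Add(Pow(Add(Mul(Rational(1, 2), Mul(2, Pow(2, Rational(1, 2))), -4), 44), Rational(1, 2)), -34), 2) = Pow(Add(Pow(Add(Mul(-4, Pow(2, Rational(1, 2))), 44), Rational(1, 2)), -34), 2) = Pow(Add(Pow(Add(44, Mul(-4, Pow(2, Rational(1, 2)))), Rational(1, 2)), -34), 2) = Pow(Add(-34, Pow(Add(44, Mul(-4, Pow(2, Rational(1, 2)))), Rational(1, 2))), 2)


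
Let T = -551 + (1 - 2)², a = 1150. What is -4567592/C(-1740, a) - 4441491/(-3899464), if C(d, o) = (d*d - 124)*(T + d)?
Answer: 3851289140243791/3379334013857320 ≈ 1.1397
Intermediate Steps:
T = -550 (T = -551 + (-1)² = -551 + 1 = -550)
C(d, o) = (-550 + d)*(-124 + d²) (C(d, o) = (d*d - 124)*(-550 + d) = (d² - 124)*(-550 + d) = (-124 + d²)*(-550 + d) = (-550 + d)*(-124 + d²))
-4567592/C(-1740, a) - 4441491/(-3899464) = -4567592/(68200 + (-1740)³ - 550*(-1740)² - 124*(-1740)) - 4441491/(-3899464) = -4567592/(68200 - 5268024000 - 550*3027600 + 215760) - 4441491*(-1/3899464) = -4567592/(68200 - 5268024000 - 1665180000 + 215760) + 4441491/3899464 = -4567592/(-6932920040) + 4441491/3899464 = -4567592*(-1/6932920040) + 4441491/3899464 = 570949/866615005 + 4441491/3899464 = 3851289140243791/3379334013857320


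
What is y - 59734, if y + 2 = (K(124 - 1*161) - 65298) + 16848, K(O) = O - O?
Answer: -108186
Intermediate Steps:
K(O) = 0
y = -48452 (y = -2 + ((0 - 65298) + 16848) = -2 + (-65298 + 16848) = -2 - 48450 = -48452)
y - 59734 = -48452 - 59734 = -108186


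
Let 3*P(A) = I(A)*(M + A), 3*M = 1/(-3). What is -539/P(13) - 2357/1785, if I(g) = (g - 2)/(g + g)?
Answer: -30836921/103530 ≈ -297.85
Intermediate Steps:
I(g) = (-2 + g)/(2*g) (I(g) = (-2 + g)/((2*g)) = (-2 + g)*(1/(2*g)) = (-2 + g)/(2*g))
M = -1/9 (M = (1/3)/(-3) = (1/3)*(-1/3) = -1/9 ≈ -0.11111)
P(A) = (-2 + A)*(-1/9 + A)/(6*A) (P(A) = (((-2 + A)/(2*A))*(-1/9 + A))/3 = ((-2 + A)*(-1/9 + A)/(2*A))/3 = (-2 + A)*(-1/9 + A)/(6*A))
-539/P(13) - 2357/1785 = -539*702/((-1 + 9*13)*(-2 + 13)) - 2357/1785 = -539*702/(11*(-1 + 117)) - 2357*1/1785 = -539/((1/54)*(1/13)*116*11) - 2357/1785 = -539/638/351 - 2357/1785 = -539*351/638 - 2357/1785 = -17199/58 - 2357/1785 = -30836921/103530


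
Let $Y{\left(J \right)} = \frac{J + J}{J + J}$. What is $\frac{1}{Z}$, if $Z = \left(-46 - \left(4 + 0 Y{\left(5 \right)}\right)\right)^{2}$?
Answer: $\frac{1}{2500} \approx 0.0004$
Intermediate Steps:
$Y{\left(J \right)} = 1$ ($Y{\left(J \right)} = \frac{2 J}{2 J} = 2 J \frac{1}{2 J} = 1$)
$Z = 2500$ ($Z = \left(-46 + \left(0 \cdot 1 - 4\right)\right)^{2} = \left(-46 + \left(0 - 4\right)\right)^{2} = \left(-46 - 4\right)^{2} = \left(-50\right)^{2} = 2500$)
$\frac{1}{Z} = \frac{1}{2500}$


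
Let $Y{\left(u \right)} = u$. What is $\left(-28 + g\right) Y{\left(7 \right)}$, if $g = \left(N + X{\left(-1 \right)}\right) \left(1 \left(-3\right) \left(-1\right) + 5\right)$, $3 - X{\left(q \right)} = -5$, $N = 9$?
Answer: $756$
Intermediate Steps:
$X{\left(q \right)} = 8$ ($X{\left(q \right)} = 3 - -5 = 3 + 5 = 8$)
$g = 136$ ($g = \left(9 + 8\right) \left(1 \left(-3\right) \left(-1\right) + 5\right) = 17 \left(\left(-3\right) \left(-1\right) + 5\right) = 17 \left(3 + 5\right) = 17 \cdot 8 = 136$)
$\left(-28 + g\right) Y{\left(7 \right)} = \left(-28 + 136\right) 7 = 108 \cdot 7 = 756$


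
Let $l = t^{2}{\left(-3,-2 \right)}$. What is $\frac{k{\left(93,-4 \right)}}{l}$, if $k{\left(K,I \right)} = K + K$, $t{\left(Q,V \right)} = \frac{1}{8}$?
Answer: $11904$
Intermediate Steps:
$t{\left(Q,V \right)} = \frac{1}{8}$
$k{\left(K,I \right)} = 2 K$
$l = \frac{1}{64}$ ($l = \left(\frac{1}{8}\right)^{2} = \frac{1}{64} \approx 0.015625$)
$\frac{k{\left(93,-4 \right)}}{l} = 2 \cdot 93 \frac{1}{\frac{1}{64}} = 186 \cdot 64 = 11904$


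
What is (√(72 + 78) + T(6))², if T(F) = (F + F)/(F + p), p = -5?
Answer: 294 + 120*√6 ≈ 587.94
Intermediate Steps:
T(F) = 2*F/(-5 + F) (T(F) = (F + F)/(F - 5) = (2*F)/(-5 + F) = 2*F/(-5 + F))
(√(72 + 78) + T(6))² = (√(72 + 78) + 2*6/(-5 + 6))² = (√150 + 2*6/1)² = (5*√6 + 2*6*1)² = (5*√6 + 12)² = (12 + 5*√6)²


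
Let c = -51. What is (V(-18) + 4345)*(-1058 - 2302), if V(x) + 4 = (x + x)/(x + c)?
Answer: -335512800/23 ≈ -1.4588e+7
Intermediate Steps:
V(x) = -4 + 2*x/(-51 + x) (V(x) = -4 + (x + x)/(x - 51) = -4 + (2*x)/(-51 + x) = -4 + 2*x/(-51 + x))
(V(-18) + 4345)*(-1058 - 2302) = (2*(102 - 1*(-18))/(-51 - 18) + 4345)*(-1058 - 2302) = (2*(102 + 18)/(-69) + 4345)*(-3360) = (2*(-1/69)*120 + 4345)*(-3360) = (-80/23 + 4345)*(-3360) = (99855/23)*(-3360) = -335512800/23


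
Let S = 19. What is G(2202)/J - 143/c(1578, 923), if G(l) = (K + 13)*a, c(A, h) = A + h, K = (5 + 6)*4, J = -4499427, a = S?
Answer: -215375548/3751022309 ≈ -0.057418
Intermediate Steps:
a = 19
K = 44 (K = 11*4 = 44)
G(l) = 1083 (G(l) = (44 + 13)*19 = 57*19 = 1083)
G(2202)/J - 143/c(1578, 923) = 1083/(-4499427) - 143/(1578 + 923) = 1083*(-1/4499427) - 143/2501 = -361/1499809 - 143*1/2501 = -361/1499809 - 143/2501 = -215375548/3751022309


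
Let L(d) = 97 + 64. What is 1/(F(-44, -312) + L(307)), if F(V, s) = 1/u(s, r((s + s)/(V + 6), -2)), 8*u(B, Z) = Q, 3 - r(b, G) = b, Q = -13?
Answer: 13/2085 ≈ 0.0062350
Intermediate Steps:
r(b, G) = 3 - b
u(B, Z) = -13/8 (u(B, Z) = (⅛)*(-13) = -13/8)
F(V, s) = -8/13 (F(V, s) = 1/(-13/8) = -8/13)
L(d) = 161
1/(F(-44, -312) + L(307)) = 1/(-8/13 + 161) = 1/(2085/13) = 13/2085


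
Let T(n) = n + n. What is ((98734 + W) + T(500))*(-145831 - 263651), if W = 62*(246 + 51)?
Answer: -48379479336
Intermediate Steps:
T(n) = 2*n
W = 18414 (W = 62*297 = 18414)
((98734 + W) + T(500))*(-145831 - 263651) = ((98734 + 18414) + 2*500)*(-145831 - 263651) = (117148 + 1000)*(-409482) = 118148*(-409482) = -48379479336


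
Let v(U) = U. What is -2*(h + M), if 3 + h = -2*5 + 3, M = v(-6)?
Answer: 32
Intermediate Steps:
M = -6
h = -10 (h = -3 + (-2*5 + 3) = -3 + (-10 + 3) = -3 - 7 = -10)
-2*(h + M) = -2*(-10 - 6) = -2*(-16) = 32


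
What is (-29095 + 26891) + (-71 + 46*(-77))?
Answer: -5817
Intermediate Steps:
(-29095 + 26891) + (-71 + 46*(-77)) = -2204 + (-71 - 3542) = -2204 - 3613 = -5817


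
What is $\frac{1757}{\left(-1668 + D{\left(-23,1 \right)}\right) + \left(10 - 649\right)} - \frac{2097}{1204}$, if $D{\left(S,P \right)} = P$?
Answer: $- \frac{3475555}{1388212} \approx -2.5036$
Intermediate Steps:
$\frac{1757}{\left(-1668 + D{\left(-23,1 \right)}\right) + \left(10 - 649\right)} - \frac{2097}{1204} = \frac{1757}{\left(-1668 + 1\right) + \left(10 - 649\right)} - \frac{2097}{1204} = \frac{1757}{-1667 + \left(10 - 649\right)} - \frac{2097}{1204} = \frac{1757}{-1667 - 639} - \frac{2097}{1204} = \frac{1757}{-2306} - \frac{2097}{1204} = 1757 \left(- \frac{1}{2306}\right) - \frac{2097}{1204} = - \frac{1757}{2306} - \frac{2097}{1204} = - \frac{3475555}{1388212}$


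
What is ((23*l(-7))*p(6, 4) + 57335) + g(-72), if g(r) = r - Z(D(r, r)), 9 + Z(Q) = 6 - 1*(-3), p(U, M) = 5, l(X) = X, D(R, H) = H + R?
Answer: 56458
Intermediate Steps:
Z(Q) = 0 (Z(Q) = -9 + (6 - 1*(-3)) = -9 + (6 + 3) = -9 + 9 = 0)
g(r) = r (g(r) = r - 1*0 = r + 0 = r)
((23*l(-7))*p(6, 4) + 57335) + g(-72) = ((23*(-7))*5 + 57335) - 72 = (-161*5 + 57335) - 72 = (-805 + 57335) - 72 = 56530 - 72 = 56458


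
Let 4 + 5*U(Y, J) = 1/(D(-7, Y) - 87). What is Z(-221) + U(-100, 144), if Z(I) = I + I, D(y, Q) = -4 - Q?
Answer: -3985/9 ≈ -442.78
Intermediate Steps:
U(Y, J) = -⅘ + 1/(5*(-91 - Y)) (U(Y, J) = -⅘ + 1/(5*((-4 - Y) - 87)) = -⅘ + 1/(5*(-91 - Y)))
Z(I) = 2*I
Z(-221) + U(-100, 144) = 2*(-221) + (-365 - 4*(-100))/(5*(91 - 100)) = -442 + (⅕)*(-365 + 400)/(-9) = -442 + (⅕)*(-⅑)*35 = -442 - 7/9 = -3985/9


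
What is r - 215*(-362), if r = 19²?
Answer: 78191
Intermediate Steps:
r = 361
r - 215*(-362) = 361 - 215*(-362) = 361 + 77830 = 78191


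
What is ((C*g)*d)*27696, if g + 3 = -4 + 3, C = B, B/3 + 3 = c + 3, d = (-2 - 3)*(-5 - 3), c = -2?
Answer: 26588160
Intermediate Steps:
d = 40 (d = -5*(-8) = 40)
B = -6 (B = -9 + 3*(-2 + 3) = -9 + 3*1 = -9 + 3 = -6)
C = -6
g = -4 (g = -3 + (-4 + 3) = -3 - 1 = -4)
((C*g)*d)*27696 = (-6*(-4)*40)*27696 = (24*40)*27696 = 960*27696 = 26588160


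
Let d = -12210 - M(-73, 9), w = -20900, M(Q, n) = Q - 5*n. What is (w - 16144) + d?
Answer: -49136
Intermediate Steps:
d = -12092 (d = -12210 - (-73 - 5*9) = -12210 - (-73 - 45) = -12210 - 1*(-118) = -12210 + 118 = -12092)
(w - 16144) + d = (-20900 - 16144) - 12092 = -37044 - 12092 = -49136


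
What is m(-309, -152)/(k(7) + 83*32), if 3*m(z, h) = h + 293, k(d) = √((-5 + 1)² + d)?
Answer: 124832/7054313 - 47*√23/7054313 ≈ 0.017664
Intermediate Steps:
k(d) = √(16 + d) (k(d) = √((-4)² + d) = √(16 + d))
m(z, h) = 293/3 + h/3 (m(z, h) = (h + 293)/3 = (293 + h)/3 = 293/3 + h/3)
m(-309, -152)/(k(7) + 83*32) = (293/3 + (⅓)*(-152))/(√(16 + 7) + 83*32) = (293/3 - 152/3)/(√23 + 2656) = 47/(2656 + √23)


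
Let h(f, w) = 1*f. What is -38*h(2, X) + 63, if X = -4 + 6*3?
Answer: -13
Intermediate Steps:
X = 14 (X = -4 + 18 = 14)
h(f, w) = f
-38*h(2, X) + 63 = -38*2 + 63 = -76 + 63 = -13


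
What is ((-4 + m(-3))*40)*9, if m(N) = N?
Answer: -2520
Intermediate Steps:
((-4 + m(-3))*40)*9 = ((-4 - 3)*40)*9 = -7*40*9 = -280*9 = -2520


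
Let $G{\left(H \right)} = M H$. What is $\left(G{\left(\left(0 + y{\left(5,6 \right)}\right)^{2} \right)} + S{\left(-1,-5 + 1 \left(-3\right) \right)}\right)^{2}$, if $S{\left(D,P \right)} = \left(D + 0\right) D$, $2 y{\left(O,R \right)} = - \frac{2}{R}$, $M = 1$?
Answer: $\frac{1369}{1296} \approx 1.0563$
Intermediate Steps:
$y{\left(O,R \right)} = - \frac{1}{R}$ ($y{\left(O,R \right)} = \frac{\left(-2\right) \frac{1}{R}}{2} = - \frac{1}{R}$)
$S{\left(D,P \right)} = D^{2}$ ($S{\left(D,P \right)} = D D = D^{2}$)
$G{\left(H \right)} = H$ ($G{\left(H \right)} = 1 H = H$)
$\left(G{\left(\left(0 + y{\left(5,6 \right)}\right)^{2} \right)} + S{\left(-1,-5 + 1 \left(-3\right) \right)}\right)^{2} = \left(\left(0 - \frac{1}{6}\right)^{2} + \left(-1\right)^{2}\right)^{2} = \left(\left(0 - \frac{1}{6}\right)^{2} + 1\right)^{2} = \left(\left(- \frac{1}{6}\right)^{2} + 1\right)^{2} = \left(\frac{1}{36} + 1\right)^{2} = \left(\frac{37}{36}\right)^{2} = \frac{1369}{1296}$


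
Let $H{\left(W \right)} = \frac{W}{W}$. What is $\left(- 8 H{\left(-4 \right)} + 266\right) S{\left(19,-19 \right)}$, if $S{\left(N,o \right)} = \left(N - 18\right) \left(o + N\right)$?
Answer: $0$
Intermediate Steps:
$H{\left(W \right)} = 1$
$S{\left(N,o \right)} = \left(-18 + N\right) \left(N + o\right)$
$\left(- 8 H{\left(-4 \right)} + 266\right) S{\left(19,-19 \right)} = \left(\left(-8\right) 1 + 266\right) \left(19^{2} - 342 - -342 + 19 \left(-19\right)\right) = \left(-8 + 266\right) \left(361 - 342 + 342 - 361\right) = 258 \cdot 0 = 0$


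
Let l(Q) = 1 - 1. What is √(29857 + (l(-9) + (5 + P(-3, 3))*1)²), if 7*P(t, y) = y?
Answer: √1464437/7 ≈ 172.88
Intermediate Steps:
P(t, y) = y/7
l(Q) = 0
√(29857 + (l(-9) + (5 + P(-3, 3))*1)²) = √(29857 + (0 + (5 + (⅐)*3)*1)²) = √(29857 + (0 + (5 + 3/7)*1)²) = √(29857 + (0 + (38/7)*1)²) = √(29857 + (0 + 38/7)²) = √(29857 + (38/7)²) = √(29857 + 1444/49) = √(1464437/49) = √1464437/7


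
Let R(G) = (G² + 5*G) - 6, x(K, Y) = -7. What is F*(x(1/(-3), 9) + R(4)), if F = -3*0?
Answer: 0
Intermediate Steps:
F = 0
R(G) = -6 + G² + 5*G
F*(x(1/(-3), 9) + R(4)) = 0*(-7 + (-6 + 4² + 5*4)) = 0*(-7 + (-6 + 16 + 20)) = 0*(-7 + 30) = 0*23 = 0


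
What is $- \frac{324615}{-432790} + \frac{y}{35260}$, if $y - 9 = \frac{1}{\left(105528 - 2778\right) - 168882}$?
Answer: $\frac{75719949646853}{100918591955280} \approx 0.75031$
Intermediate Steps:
$y = \frac{595187}{66132}$ ($y = 9 + \frac{1}{\left(105528 - 2778\right) - 168882} = 9 + \frac{1}{102750 - 168882} = 9 + \frac{1}{-66132} = 9 - \frac{1}{66132} = \frac{595187}{66132} \approx 9.0$)
$- \frac{324615}{-432790} + \frac{y}{35260} = - \frac{324615}{-432790} + \frac{595187}{66132 \cdot 35260} = \left(-324615\right) \left(- \frac{1}{432790}\right) + \frac{595187}{66132} \cdot \frac{1}{35260} = \frac{64923}{86558} + \frac{595187}{2331814320} = \frac{75719949646853}{100918591955280}$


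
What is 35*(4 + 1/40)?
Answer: 1127/8 ≈ 140.88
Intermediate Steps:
35*(4 + 1/40) = 35*(161/40) = 1127/8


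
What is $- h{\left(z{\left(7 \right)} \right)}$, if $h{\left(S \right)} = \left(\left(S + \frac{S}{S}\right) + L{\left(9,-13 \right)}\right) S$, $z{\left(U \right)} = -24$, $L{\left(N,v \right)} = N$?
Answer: $-336$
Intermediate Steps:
$h{\left(S \right)} = S \left(10 + S\right)$ ($h{\left(S \right)} = \left(\left(S + \frac{S}{S}\right) + 9\right) S = \left(\left(S + 1\right) + 9\right) S = \left(\left(1 + S\right) + 9\right) S = \left(10 + S\right) S = S \left(10 + S\right)$)
$- h{\left(z{\left(7 \right)} \right)} = - \left(-24\right) \left(10 - 24\right) = - \left(-24\right) \left(-14\right) = \left(-1\right) 336 = -336$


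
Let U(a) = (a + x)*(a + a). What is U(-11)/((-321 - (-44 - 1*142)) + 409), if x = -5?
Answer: 176/137 ≈ 1.2847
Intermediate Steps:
U(a) = 2*a*(-5 + a) (U(a) = (a - 5)*(a + a) = (-5 + a)*(2*a) = 2*a*(-5 + a))
U(-11)/((-321 - (-44 - 1*142)) + 409) = (2*(-11)*(-5 - 11))/((-321 - (-44 - 1*142)) + 409) = (2*(-11)*(-16))/((-321 - (-44 - 142)) + 409) = 352/((-321 - 1*(-186)) + 409) = 352/((-321 + 186) + 409) = 352/(-135 + 409) = 352/274 = (1/274)*352 = 176/137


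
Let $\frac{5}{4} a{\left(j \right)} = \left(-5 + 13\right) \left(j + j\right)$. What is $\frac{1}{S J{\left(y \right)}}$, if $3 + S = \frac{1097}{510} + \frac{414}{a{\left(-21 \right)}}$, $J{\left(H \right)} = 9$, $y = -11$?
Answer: $- \frac{19040}{409413} \approx -0.046506$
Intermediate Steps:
$a{\left(j \right)} = \frac{64 j}{5}$ ($a{\left(j \right)} = \frac{4 \left(-5 + 13\right) \left(j + j\right)}{5} = \frac{4 \cdot 8 \cdot 2 j}{5} = \frac{4 \cdot 16 j}{5} = \frac{64 j}{5}$)
$S = - \frac{136471}{57120}$ ($S = -3 + \left(\frac{1097}{510} + \frac{414}{\frac{64}{5} \left(-21\right)}\right) = -3 + \left(1097 \cdot \frac{1}{510} + \frac{414}{- \frac{1344}{5}}\right) = -3 + \left(\frac{1097}{510} + 414 \left(- \frac{5}{1344}\right)\right) = -3 + \left(\frac{1097}{510} - \frac{345}{224}\right) = -3 + \frac{34889}{57120} = - \frac{136471}{57120} \approx -2.3892$)
$\frac{1}{S J{\left(y \right)}} = \frac{1}{\left(- \frac{136471}{57120}\right) 9} = \frac{1}{- \frac{409413}{19040}} = - \frac{19040}{409413}$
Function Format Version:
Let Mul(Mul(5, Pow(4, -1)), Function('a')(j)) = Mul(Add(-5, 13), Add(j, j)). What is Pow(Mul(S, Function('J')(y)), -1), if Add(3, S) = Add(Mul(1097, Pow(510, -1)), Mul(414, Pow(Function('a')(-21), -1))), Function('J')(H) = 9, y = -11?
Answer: Rational(-19040, 409413) ≈ -0.046506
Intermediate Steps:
Function('a')(j) = Mul(Rational(64, 5), j) (Function('a')(j) = Mul(Rational(4, 5), Mul(Add(-5, 13), Add(j, j))) = Mul(Rational(4, 5), Mul(8, Mul(2, j))) = Mul(Rational(4, 5), Mul(16, j)) = Mul(Rational(64, 5), j))
S = Rational(-136471, 57120) (S = Add(-3, Add(Mul(1097, Pow(510, -1)), Mul(414, Pow(Mul(Rational(64, 5), -21), -1)))) = Add(-3, Add(Mul(1097, Rational(1, 510)), Mul(414, Pow(Rational(-1344, 5), -1)))) = Add(-3, Add(Rational(1097, 510), Mul(414, Rational(-5, 1344)))) = Add(-3, Add(Rational(1097, 510), Rational(-345, 224))) = Add(-3, Rational(34889, 57120)) = Rational(-136471, 57120) ≈ -2.3892)
Pow(Mul(S, Function('J')(y)), -1) = Pow(Mul(Rational(-136471, 57120), 9), -1) = Pow(Rational(-409413, 19040), -1) = Rational(-19040, 409413)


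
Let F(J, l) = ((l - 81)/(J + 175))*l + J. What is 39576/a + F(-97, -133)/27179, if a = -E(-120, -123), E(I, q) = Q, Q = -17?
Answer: 2467646216/1059981 ≈ 2328.0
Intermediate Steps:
E(I, q) = -17
a = 17 (a = -1*(-17) = 17)
F(J, l) = J + l*(-81 + l)/(175 + J) (F(J, l) = ((-81 + l)/(175 + J))*l + J = l*(-81 + l)/(175 + J) + J = J + l*(-81 + l)/(175 + J))
39576/a + F(-97, -133)/27179 = 39576/17 + (((-97)² + (-133)² - 81*(-133) + 175*(-97))/(175 - 97))/27179 = 39576*(1/17) + ((9409 + 17689 + 10773 - 16975)/78)*(1/27179) = 2328 + ((1/78)*20896)*(1/27179) = 2328 + (10448/39)*(1/27179) = 2328 + 10448/1059981 = 2467646216/1059981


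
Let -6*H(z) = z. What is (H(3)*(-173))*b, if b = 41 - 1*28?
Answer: 2249/2 ≈ 1124.5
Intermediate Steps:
b = 13 (b = 41 - 28 = 13)
H(z) = -z/6
(H(3)*(-173))*b = (-⅙*3*(-173))*13 = -½*(-173)*13 = (173/2)*13 = 2249/2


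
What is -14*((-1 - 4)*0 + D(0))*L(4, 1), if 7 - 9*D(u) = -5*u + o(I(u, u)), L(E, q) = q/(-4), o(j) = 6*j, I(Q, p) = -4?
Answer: 217/18 ≈ 12.056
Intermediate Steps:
L(E, q) = -q/4 (L(E, q) = q*(-¼) = -q/4)
D(u) = 31/9 + 5*u/9 (D(u) = 7/9 - (-5*u + 6*(-4))/9 = 7/9 - (-5*u - 24)/9 = 7/9 - (-24 - 5*u)/9 = 7/9 + (8/3 + 5*u/9) = 31/9 + 5*u/9)
-14*((-1 - 4)*0 + D(0))*L(4, 1) = -14*((-1 - 4)*0 + (31/9 + (5/9)*0))*(-¼*1) = -14*(-5*0 + (31/9 + 0))*(-1)/4 = -14*(0 + 31/9)*(-1)/4 = -434*(-1)/(9*4) = -14*(-31/36) = 217/18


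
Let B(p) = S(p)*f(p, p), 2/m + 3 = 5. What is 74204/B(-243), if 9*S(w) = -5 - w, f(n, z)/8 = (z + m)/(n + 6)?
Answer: 39569283/115192 ≈ 343.51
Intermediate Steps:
m = 1 (m = 2/(-3 + 5) = 2/2 = 2*(½) = 1)
f(n, z) = 8*(1 + z)/(6 + n) (f(n, z) = 8*((z + 1)/(n + 6)) = 8*((1 + z)/(6 + n)) = 8*(1 + z)/(6 + n))
S(w) = -5/9 - w/9 (S(w) = (-5 - w)/9 = -5/9 - w/9)
B(p) = 8*(1 + p)*(-5/9 - p/9)/(6 + p) (B(p) = (-5/9 - p/9)*(8*(1 + p)/(6 + p)) = 8*(1 + p)*(-5/9 - p/9)/(6 + p))
74204/B(-243) = 74204/((-8*(1 - 243)*(5 - 243)/(54 + 9*(-243)))) = 74204/((-8*(-242)*(-238)/(54 - 2187))) = 74204/((-8*(-242)*(-238)/(-2133))) = 74204/((-8*(-1/2133)*(-242)*(-238))) = 74204/(460768/2133) = 74204*(2133/460768) = 39569283/115192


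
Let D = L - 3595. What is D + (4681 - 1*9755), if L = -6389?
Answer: -15058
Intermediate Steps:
D = -9984 (D = -6389 - 3595 = -9984)
D + (4681 - 1*9755) = -9984 + (4681 - 1*9755) = -9984 + (4681 - 9755) = -9984 - 5074 = -15058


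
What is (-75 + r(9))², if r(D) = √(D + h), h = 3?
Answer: 5637 - 300*√3 ≈ 5117.4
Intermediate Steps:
r(D) = √(3 + D) (r(D) = √(D + 3) = √(3 + D))
(-75 + r(9))² = (-75 + √(3 + 9))² = (-75 + √12)² = (-75 + 2*√3)²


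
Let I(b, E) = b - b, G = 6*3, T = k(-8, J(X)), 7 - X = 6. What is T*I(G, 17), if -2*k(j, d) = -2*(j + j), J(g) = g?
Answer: 0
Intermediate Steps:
X = 1 (X = 7 - 1*6 = 7 - 6 = 1)
k(j, d) = 2*j (k(j, d) = -(-1)*(j + j) = -(-1)*2*j = -(-2)*j = 2*j)
T = -16 (T = 2*(-8) = -16)
G = 18
I(b, E) = 0
T*I(G, 17) = -16*0 = 0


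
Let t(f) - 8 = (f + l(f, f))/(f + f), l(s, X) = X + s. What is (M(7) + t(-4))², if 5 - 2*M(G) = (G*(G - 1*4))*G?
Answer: 15129/4 ≈ 3782.3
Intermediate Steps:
t(f) = 19/2 (t(f) = 8 + (f + (f + f))/(f + f) = 8 + (f + 2*f)/((2*f)) = 8 + (3*f)*(1/(2*f)) = 8 + 3/2 = 19/2)
M(G) = 5/2 - G²*(-4 + G)/2 (M(G) = 5/2 - G*(G - 1*4)*G/2 = 5/2 - G*(G - 4)*G/2 = 5/2 - G*(-4 + G)*G/2 = 5/2 - G²*(-4 + G)/2)
(M(7) + t(-4))² = ((5/2 + 2*7² - ½*7³) + 19/2)² = ((5/2 + 2*49 - ½*343) + 19/2)² = ((5/2 + 98 - 343/2) + 19/2)² = (-71 + 19/2)² = (-123/2)² = 15129/4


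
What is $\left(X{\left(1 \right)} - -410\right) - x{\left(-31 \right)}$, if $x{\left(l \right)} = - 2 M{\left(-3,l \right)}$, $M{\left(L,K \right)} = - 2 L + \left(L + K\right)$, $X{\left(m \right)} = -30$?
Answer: $324$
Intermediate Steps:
$M{\left(L,K \right)} = K - L$ ($M{\left(L,K \right)} = - 2 L + \left(K + L\right) = K - L$)
$x{\left(l \right)} = -6 - 2 l$ ($x{\left(l \right)} = - 2 \left(l - -3\right) = - 2 \left(l + 3\right) = - 2 \left(3 + l\right) = -6 - 2 l$)
$\left(X{\left(1 \right)} - -410\right) - x{\left(-31 \right)} = \left(-30 - -410\right) - \left(-6 - -62\right) = \left(-30 + 410\right) - \left(-6 + 62\right) = 380 - 56 = 324$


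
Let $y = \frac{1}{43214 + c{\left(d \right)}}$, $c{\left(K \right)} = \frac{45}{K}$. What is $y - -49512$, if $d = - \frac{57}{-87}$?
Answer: $\frac{40717232971}{822371} \approx 49512.0$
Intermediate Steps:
$d = \frac{19}{29}$ ($d = \left(-57\right) \left(- \frac{1}{87}\right) = \frac{19}{29} \approx 0.65517$)
$y = \frac{19}{822371}$ ($y = \frac{1}{43214 + \frac{45}{\frac{19}{29}}} = \frac{1}{43214 + 45 \cdot \frac{29}{19}} = \frac{1}{43214 + \frac{1305}{19}} = \frac{1}{\frac{822371}{19}} = \frac{19}{822371} \approx 2.3104 \cdot 10^{-5}$)
$y - -49512 = \frac{19}{822371} - -49512 = \frac{19}{822371} + 49512 = \frac{40717232971}{822371}$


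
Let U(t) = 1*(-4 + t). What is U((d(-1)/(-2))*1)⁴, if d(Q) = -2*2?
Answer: 16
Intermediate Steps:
d(Q) = -4
U(t) = -4 + t
U((d(-1)/(-2))*1)⁴ = (-4 + (-4/(-2))*1)⁴ = (-4 - ½*(-4)*1)⁴ = (-4 + 2*1)⁴ = (-4 + 2)⁴ = (-2)⁴ = 16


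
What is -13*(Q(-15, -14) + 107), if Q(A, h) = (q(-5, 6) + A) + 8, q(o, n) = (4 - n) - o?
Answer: -1339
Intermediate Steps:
q(o, n) = 4 - n - o
Q(A, h) = 11 + A (Q(A, h) = ((4 - 1*6 - 1*(-5)) + A) + 8 = ((4 - 6 + 5) + A) + 8 = (3 + A) + 8 = 11 + A)
-13*(Q(-15, -14) + 107) = -13*((11 - 15) + 107) = -13*(-4 + 107) = -13*103 = -1339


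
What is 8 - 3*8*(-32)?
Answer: 776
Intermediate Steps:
8 - 3*8*(-32) = 8 - 24*(-32) = 8 + 768 = 776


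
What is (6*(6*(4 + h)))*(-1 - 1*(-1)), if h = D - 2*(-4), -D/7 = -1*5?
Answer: 0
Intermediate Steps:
D = 35 (D = -(-7)*5 = -7*(-5) = 35)
h = 43 (h = 35 - 2*(-4) = 35 + 8 = 43)
(6*(6*(4 + h)))*(-1 - 1*(-1)) = (6*(6*(4 + 43)))*(-1 - 1*(-1)) = (6*(6*47))*(-1 + 1) = (6*282)*0 = 1692*0 = 0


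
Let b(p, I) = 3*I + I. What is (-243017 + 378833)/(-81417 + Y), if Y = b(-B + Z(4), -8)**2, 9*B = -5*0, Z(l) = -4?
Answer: -135816/80393 ≈ -1.6894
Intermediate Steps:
B = 0 (B = (-5*0)/9 = (1/9)*0 = 0)
b(p, I) = 4*I
Y = 1024 (Y = (4*(-8))**2 = (-32)**2 = 1024)
(-243017 + 378833)/(-81417 + Y) = (-243017 + 378833)/(-81417 + 1024) = 135816/(-80393) = 135816*(-1/80393) = -135816/80393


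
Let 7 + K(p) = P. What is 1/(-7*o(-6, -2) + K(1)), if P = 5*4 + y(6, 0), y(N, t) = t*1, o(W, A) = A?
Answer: 1/27 ≈ 0.037037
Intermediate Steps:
y(N, t) = t
P = 20 (P = 5*4 + 0 = 20 + 0 = 20)
K(p) = 13 (K(p) = -7 + 20 = 13)
1/(-7*o(-6, -2) + K(1)) = 1/(-7*(-2) + 13) = 1/(14 + 13) = 1/27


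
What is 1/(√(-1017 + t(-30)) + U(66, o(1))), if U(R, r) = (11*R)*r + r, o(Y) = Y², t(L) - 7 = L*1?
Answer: 727/529569 - 4*I*√65/529569 ≈ 0.0013728 - 6.0897e-5*I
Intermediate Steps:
t(L) = 7 + L (t(L) = 7 + L*1 = 7 + L)
U(R, r) = r + 11*R*r (U(R, r) = 11*R*r + r = r + 11*R*r)
1/(√(-1017 + t(-30)) + U(66, o(1))) = 1/(√(-1017 + (7 - 30)) + 1²*(1 + 11*66)) = 1/(√(-1017 - 23) + 1*(1 + 726)) = 1/(√(-1040) + 1*727) = 1/(4*I*√65 + 727) = 1/(727 + 4*I*√65)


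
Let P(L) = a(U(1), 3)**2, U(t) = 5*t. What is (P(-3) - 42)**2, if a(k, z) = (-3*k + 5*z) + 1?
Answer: 1681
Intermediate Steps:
a(k, z) = 1 - 3*k + 5*z
P(L) = 1 (P(L) = (1 - 15 + 5*3)**2 = (1 - 3*5 + 15)**2 = (1 - 15 + 15)**2 = 1**2 = 1)
(P(-3) - 42)**2 = (1 - 42)**2 = (-41)**2 = 1681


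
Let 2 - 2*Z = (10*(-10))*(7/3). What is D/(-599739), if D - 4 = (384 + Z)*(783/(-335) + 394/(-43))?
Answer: 1158809/120547539 ≈ 0.0096129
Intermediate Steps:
Z = 353/3 (Z = 1 - 10*(-10)*7/3/2 = 1 - (-50)*7*(⅓) = 1 - (-50)*7/3 = 1 - ½*(-700/3) = 1 + 350/3 = 353/3 ≈ 117.67)
D = -1158809/201 (D = 4 + (384 + 353/3)*(783/(-335) + 394/(-43)) = 4 + 1505*(783*(-1/335) + 394*(-1/43))/3 = 4 + 1505*(-783/335 - 394/43)/3 = 4 + (1505/3)*(-165659/14405) = 4 - 1159613/201 = -1158809/201 ≈ -5765.2)
D/(-599739) = -1158809/201/(-599739) = -1158809/201*(-1/599739) = 1158809/120547539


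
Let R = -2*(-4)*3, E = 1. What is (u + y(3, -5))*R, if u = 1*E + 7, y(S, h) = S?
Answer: 264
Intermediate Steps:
u = 8 (u = 1*1 + 7 = 1 + 7 = 8)
R = 24 (R = 8*3 = 24)
(u + y(3, -5))*R = (8 + 3)*24 = 11*24 = 264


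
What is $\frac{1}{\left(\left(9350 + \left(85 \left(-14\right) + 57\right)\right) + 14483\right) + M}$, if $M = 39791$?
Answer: $\frac{1}{62491} \approx 1.6002 \cdot 10^{-5}$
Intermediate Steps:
$\frac{1}{\left(\left(9350 + \left(85 \left(-14\right) + 57\right)\right) + 14483\right) + M} = \frac{1}{\left(\left(9350 + \left(85 \left(-14\right) + 57\right)\right) + 14483\right) + 39791} = \frac{1}{\left(\left(9350 + \left(-1190 + 57\right)\right) + 14483\right) + 39791} = \frac{1}{\left(\left(9350 - 1133\right) + 14483\right) + 39791} = \frac{1}{\left(8217 + 14483\right) + 39791} = \frac{1}{22700 + 39791} = \frac{1}{62491}$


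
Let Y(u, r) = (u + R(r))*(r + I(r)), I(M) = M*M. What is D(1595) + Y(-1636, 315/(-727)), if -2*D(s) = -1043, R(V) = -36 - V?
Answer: 716187767309/768481166 ≈ 931.95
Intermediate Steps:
I(M) = M²
D(s) = 1043/2 (D(s) = -½*(-1043) = 1043/2)
Y(u, r) = (r + r²)*(-36 + u - r) (Y(u, r) = (u + (-36 - r))*(r + r²) = (-36 + u - r)*(r + r²) = (r + r²)*(-36 + u - r))
D(1595) + Y(-1636, 315/(-727)) = 1043/2 + (315/(-727))*(-36 - 1636 - (315/(-727))² - 11655/(-727) + (315/(-727))*(-1636)) = 1043/2 + (315*(-1/727))*(-36 - 1636 - (315*(-1/727))² - 11655*(-1)/727 + (315*(-1/727))*(-1636)) = 1043/2 - 315*(-36 - 1636 - (-315/727)² - 37*(-315/727) - 315/727*(-1636))/727 = 1043/2 - 315*(-36 - 1636 - 1*99225/528529 + 11655/727 + 515340/727)/727 = 1043/2 - 315*(-36 - 1636 - 99225/528529 + 11655/727 + 515340/727)/727 = 1043/2 - 315/727*(-500674348/528529) = 1043/2 + 157712419620/384240583 = 716187767309/768481166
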